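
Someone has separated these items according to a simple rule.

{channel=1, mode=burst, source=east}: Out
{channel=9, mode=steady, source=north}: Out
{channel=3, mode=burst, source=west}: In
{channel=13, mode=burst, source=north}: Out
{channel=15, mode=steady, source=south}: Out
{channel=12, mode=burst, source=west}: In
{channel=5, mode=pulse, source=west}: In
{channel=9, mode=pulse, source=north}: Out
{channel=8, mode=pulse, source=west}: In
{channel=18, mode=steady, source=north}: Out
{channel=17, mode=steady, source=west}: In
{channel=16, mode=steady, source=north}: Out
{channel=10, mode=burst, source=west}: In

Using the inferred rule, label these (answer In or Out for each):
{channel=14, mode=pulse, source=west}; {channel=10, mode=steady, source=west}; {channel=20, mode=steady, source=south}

In, In, Out

Comparing the two groups points to one rule — source is west.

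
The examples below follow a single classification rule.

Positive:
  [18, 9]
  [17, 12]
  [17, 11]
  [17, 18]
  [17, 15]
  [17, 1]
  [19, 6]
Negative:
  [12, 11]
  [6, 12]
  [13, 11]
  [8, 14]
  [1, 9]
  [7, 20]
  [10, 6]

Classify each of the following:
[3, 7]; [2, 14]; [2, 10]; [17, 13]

Rule: first ≥ 14. This holds for each 'Positive' example and fails for each 'Negative' one.

Negative, Negative, Negative, Positive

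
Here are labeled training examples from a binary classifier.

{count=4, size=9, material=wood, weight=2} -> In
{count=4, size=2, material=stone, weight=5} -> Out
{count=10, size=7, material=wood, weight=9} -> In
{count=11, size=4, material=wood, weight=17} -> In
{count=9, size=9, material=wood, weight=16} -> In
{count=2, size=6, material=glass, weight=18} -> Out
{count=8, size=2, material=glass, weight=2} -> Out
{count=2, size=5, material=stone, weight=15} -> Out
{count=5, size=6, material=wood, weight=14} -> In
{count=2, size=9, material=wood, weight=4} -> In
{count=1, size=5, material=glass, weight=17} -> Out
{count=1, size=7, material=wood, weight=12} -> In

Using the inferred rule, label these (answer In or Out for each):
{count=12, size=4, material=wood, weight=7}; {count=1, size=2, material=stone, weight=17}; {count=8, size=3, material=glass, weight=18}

In, Out, Out

Every 'In' example satisfies: material is wood. None of the 'Out' examples do.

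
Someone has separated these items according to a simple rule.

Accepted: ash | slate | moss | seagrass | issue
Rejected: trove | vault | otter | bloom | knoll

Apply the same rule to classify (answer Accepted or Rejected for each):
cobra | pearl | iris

Rejected, Rejected, Accepted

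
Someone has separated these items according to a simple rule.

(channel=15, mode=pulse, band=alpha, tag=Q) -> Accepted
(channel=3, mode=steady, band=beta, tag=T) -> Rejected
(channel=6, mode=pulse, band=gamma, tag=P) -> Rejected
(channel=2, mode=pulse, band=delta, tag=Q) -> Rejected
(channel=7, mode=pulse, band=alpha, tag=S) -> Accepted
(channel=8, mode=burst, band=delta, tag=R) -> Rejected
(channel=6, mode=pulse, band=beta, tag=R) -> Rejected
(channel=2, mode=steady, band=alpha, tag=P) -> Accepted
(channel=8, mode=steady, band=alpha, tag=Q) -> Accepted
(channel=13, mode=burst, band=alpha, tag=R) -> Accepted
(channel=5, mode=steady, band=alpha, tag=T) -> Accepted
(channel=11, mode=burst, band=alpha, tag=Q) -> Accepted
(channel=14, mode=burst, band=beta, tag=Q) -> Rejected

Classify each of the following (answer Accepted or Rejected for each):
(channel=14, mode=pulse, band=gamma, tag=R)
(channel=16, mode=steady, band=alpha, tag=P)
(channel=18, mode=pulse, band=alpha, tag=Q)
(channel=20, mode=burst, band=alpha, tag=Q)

Rejected, Accepted, Accepted, Accepted

Checking candidate rules against both groups, what survives is: band is alpha.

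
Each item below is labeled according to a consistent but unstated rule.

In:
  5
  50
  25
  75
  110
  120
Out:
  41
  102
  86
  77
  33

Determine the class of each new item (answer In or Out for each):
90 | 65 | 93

In, In, Out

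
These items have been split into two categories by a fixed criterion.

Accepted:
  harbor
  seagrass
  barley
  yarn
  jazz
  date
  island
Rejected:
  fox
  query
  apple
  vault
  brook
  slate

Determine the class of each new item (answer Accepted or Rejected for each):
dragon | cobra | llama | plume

Accepted, Rejected, Rejected, Rejected

The common property of the 'Accepted' items is: even length. No 'Rejected' item has it.
dragon: Accepted (length 6). cobra: Rejected (length 5). llama: Rejected (length 5). plume: Rejected (length 5).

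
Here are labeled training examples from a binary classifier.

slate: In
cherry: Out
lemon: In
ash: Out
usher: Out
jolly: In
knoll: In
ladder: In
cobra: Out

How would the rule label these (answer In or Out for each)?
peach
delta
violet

Out, In, In

The simplest hypothesis consistent with all the labels is: contains 'l'.
peach: no 'l' — lacks this property, so Out.
delta: has 'l' — qualifies, so In.
violet: has 'l' — qualifies, so In.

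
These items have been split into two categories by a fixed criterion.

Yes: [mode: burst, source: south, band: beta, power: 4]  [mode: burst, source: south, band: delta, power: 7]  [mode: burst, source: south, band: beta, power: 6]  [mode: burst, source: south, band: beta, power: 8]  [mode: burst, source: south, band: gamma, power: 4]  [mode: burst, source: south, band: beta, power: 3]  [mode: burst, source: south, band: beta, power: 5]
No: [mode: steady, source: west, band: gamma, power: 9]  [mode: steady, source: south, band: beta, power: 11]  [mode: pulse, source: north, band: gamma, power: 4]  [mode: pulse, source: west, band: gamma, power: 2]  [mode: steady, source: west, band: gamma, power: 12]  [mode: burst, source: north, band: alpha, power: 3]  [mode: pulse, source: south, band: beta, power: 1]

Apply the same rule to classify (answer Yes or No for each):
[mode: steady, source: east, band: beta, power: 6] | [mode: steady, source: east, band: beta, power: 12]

The classifier is using: mode is burst AND source is south.
[mode: steady, source: east, band: beta, power: 6] → mode is steady, source is east → No.
[mode: steady, source: east, band: beta, power: 12] → mode is steady, source is east → No.

No, No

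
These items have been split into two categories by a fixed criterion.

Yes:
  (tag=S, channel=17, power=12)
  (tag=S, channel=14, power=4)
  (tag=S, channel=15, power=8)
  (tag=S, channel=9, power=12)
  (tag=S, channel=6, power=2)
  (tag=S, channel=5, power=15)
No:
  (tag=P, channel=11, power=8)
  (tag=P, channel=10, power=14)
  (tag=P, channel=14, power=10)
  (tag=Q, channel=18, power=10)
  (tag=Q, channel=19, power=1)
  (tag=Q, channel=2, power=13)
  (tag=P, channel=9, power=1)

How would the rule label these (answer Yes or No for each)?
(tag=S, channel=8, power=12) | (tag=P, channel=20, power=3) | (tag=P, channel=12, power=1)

The common property of the 'Yes' items is: tag is S. No 'No' item has it.

Yes, No, No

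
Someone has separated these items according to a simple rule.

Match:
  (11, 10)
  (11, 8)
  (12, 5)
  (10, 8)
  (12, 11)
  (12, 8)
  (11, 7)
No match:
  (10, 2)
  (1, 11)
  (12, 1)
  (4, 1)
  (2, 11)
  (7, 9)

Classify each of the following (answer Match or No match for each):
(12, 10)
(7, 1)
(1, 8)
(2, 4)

A rule that fits every label: sum ≥ 17 — true of each 'Match' example, false of each 'No match' one.
Match: (12, 10), since 12+10 = 22.
No match: (7, 1), since 7+1 = 8.
No match: (1, 8), since 1+8 = 9.
No match: (2, 4), since 2+4 = 6.

Match, No match, No match, No match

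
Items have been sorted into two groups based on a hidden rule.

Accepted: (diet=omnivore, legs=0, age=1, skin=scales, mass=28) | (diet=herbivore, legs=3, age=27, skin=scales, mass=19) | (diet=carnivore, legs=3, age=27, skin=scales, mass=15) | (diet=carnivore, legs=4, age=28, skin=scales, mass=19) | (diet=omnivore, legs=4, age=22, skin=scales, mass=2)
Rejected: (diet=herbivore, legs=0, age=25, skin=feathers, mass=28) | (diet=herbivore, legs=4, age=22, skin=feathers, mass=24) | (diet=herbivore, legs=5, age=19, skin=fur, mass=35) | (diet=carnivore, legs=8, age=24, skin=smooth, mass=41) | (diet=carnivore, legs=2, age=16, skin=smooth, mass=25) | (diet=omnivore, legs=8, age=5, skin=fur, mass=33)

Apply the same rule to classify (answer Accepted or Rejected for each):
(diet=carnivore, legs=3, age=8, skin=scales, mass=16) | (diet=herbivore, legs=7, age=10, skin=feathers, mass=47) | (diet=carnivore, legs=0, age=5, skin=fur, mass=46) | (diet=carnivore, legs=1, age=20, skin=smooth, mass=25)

Accepted, Rejected, Rejected, Rejected

'Accepted' ⟺ skin is scales.
(diet=carnivore, legs=3, age=8, skin=scales, mass=16) — skin is scales, hence Accepted.
(diet=herbivore, legs=7, age=10, skin=feathers, mass=47) — skin is feathers, hence Rejected.
(diet=carnivore, legs=0, age=5, skin=fur, mass=46) — skin is fur, hence Rejected.
(diet=carnivore, legs=1, age=20, skin=smooth, mass=25) — skin is smooth, hence Rejected.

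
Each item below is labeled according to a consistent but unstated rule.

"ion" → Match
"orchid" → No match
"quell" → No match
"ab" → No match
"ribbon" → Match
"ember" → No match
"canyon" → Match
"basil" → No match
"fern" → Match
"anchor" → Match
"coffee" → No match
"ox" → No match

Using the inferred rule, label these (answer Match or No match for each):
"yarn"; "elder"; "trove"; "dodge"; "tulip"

Match, No match, No match, No match, No match

The rule appears to be: contains 'n'.
"yarn": Match (has 'n'). "elder": No match (no 'n'). "trove": No match (no 'n'). "dodge": No match (no 'n'). "tulip": No match (no 'n').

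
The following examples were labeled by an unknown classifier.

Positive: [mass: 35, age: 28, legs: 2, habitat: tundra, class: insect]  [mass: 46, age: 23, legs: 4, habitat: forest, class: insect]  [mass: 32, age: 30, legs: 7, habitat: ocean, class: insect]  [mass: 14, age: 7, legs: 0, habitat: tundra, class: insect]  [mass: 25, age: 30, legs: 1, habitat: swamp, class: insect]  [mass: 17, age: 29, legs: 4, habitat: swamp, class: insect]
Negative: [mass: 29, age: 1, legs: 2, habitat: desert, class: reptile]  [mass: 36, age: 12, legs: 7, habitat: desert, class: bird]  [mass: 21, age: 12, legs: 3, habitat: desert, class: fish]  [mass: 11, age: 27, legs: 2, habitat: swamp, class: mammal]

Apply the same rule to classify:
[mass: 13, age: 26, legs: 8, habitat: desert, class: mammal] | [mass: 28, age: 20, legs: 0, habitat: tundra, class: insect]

Negative, Positive

The distinguishing property — class is insect — holds for all the 'Positive' cases and none of the 'Negative' cases.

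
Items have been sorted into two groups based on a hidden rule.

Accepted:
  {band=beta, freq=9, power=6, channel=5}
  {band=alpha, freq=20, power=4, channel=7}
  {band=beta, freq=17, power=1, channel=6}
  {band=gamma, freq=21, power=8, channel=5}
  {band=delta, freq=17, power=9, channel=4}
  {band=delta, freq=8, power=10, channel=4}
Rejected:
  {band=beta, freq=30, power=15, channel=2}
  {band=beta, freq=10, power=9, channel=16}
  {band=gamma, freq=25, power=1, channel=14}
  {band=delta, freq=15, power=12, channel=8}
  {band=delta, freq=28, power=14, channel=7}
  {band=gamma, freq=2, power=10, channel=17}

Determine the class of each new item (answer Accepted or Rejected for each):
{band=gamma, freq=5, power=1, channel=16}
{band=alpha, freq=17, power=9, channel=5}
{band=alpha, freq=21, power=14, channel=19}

Rejected, Accepted, Rejected

All 'Accepted' examples share one property — channel ≤ 7 AND freq ≤ 21 — and every 'Rejected' example lacks it.
{band=gamma, freq=5, power=1, channel=16}: Rejected (channel = 16, freq = 5).
{band=alpha, freq=17, power=9, channel=5}: Accepted (channel = 5, freq = 17).
{band=alpha, freq=21, power=14, channel=19}: Rejected (channel = 19, freq = 21).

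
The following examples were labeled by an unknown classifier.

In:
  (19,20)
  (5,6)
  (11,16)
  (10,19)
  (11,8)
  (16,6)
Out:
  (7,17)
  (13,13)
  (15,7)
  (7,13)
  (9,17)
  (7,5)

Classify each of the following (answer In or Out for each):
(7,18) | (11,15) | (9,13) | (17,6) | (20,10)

Checking candidate rules against both groups, what survives is: product is even.

In, Out, Out, In, In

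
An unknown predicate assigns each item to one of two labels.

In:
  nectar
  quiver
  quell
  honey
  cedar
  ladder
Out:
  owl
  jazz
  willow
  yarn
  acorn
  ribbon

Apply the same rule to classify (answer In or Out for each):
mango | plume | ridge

Out, In, In

One predicate separates the groups cleanly: contains 'e'.
mango: no 'e' — does not satisfy this, so Out. plume: has 'e' — checks out, so In. ridge: has 'e' — checks out, so In.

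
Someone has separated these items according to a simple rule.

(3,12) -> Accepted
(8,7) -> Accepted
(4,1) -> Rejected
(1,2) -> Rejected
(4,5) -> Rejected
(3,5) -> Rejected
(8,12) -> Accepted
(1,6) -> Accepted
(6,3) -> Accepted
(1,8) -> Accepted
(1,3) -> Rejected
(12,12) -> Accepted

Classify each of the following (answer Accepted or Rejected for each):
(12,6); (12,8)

Accepted, Accepted

The classifier is using: max ≥ 6.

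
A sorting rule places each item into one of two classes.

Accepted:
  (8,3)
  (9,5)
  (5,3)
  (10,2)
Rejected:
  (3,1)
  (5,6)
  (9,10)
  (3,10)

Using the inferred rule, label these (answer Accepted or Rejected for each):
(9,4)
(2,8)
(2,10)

The distinguishing property — first > second AND sum ≥ 8 — holds for all the 'Accepted' cases and none of the 'Rejected' cases.
(9,4): Accepted (9 > 4, 9+4 = 13). (2,8): Rejected (2 < 8, 2+8 = 10). (2,10): Rejected (2 < 10, 2+10 = 12).

Accepted, Rejected, Rejected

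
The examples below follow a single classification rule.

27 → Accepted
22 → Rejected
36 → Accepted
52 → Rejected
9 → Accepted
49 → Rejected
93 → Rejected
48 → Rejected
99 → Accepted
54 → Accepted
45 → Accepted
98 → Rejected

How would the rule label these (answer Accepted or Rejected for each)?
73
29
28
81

Rejected, Rejected, Rejected, Accepted

Looking at the examples, the only property every 'Accepted' case has and every 'Rejected' case lacks is: multiple of 9.
73 → 73 = 9·8 + 1 → Rejected. 29 → 29 = 9·3 + 2 → Rejected. 28 → 28 = 9·3 + 1 → Rejected. 81 → 81 = 9·9 → Accepted.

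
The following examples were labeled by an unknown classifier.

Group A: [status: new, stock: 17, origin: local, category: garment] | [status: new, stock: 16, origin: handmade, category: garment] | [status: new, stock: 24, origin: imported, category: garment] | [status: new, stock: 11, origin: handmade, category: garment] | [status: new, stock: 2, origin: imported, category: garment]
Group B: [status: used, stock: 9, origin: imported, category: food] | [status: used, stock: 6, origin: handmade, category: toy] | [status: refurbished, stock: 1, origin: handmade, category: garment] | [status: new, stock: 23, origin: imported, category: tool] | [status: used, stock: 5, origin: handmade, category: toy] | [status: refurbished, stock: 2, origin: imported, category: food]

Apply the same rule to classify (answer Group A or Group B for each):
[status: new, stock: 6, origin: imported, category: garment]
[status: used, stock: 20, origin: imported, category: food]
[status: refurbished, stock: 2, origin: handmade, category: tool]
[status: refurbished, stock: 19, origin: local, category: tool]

'Group A' ⟺ status is new AND category is garment.
[status: new, stock: 6, origin: imported, category: garment] — status is new, category is garment, hence Group A.
[status: used, stock: 20, origin: imported, category: food] — status is used, category is food, hence Group B.
[status: refurbished, stock: 2, origin: handmade, category: tool] — status is refurbished, category is tool, hence Group B.
[status: refurbished, stock: 19, origin: local, category: tool] — status is refurbished, category is tool, hence Group B.

Group A, Group B, Group B, Group B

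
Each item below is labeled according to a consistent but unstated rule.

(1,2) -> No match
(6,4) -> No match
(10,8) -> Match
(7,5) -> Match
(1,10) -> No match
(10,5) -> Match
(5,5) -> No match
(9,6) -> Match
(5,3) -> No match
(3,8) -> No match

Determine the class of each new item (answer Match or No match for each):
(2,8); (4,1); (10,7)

No match, No match, Match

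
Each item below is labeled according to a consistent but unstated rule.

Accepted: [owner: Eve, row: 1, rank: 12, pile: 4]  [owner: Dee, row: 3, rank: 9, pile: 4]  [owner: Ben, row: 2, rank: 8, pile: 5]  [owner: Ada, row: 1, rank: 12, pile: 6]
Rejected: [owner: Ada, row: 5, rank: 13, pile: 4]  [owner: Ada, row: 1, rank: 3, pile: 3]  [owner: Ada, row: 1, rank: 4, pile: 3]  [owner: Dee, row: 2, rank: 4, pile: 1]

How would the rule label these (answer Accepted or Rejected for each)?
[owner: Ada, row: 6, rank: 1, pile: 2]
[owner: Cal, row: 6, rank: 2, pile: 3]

One predicate separates the groups cleanly: row ≤ 3 AND pile ≥ 4.
[owner: Ada, row: 6, rank: 1, pile: 2]: row = 6, pile = 2 — fails this test, so Rejected.
[owner: Cal, row: 6, rank: 2, pile: 3]: row = 6, pile = 3 — fails this test, so Rejected.

Rejected, Rejected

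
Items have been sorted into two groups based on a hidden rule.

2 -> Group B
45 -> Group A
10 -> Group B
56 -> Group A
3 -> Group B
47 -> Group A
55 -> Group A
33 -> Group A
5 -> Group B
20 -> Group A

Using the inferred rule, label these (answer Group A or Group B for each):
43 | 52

Group A, Group A

The classifier is using: at least 20.
Group A: 43, since 43 ≥ 20. Group A: 52, since 52 ≥ 20.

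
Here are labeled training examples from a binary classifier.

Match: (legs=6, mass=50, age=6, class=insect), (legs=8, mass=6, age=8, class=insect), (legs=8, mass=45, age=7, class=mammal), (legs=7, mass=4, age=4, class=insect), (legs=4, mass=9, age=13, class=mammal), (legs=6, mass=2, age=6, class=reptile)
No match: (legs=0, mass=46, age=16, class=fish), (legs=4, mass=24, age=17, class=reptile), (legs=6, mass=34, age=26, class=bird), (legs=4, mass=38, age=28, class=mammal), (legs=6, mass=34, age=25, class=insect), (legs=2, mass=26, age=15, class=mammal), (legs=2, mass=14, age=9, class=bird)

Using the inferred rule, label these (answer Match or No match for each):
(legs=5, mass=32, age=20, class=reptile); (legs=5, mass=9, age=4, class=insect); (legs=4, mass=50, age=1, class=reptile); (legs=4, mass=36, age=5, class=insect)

No match, Match, Match, Match

The rule appears to be: legs ≥ 4 AND age ≤ 13.
(legs=5, mass=32, age=20, class=reptile): No match (legs = 5, age = 20). (legs=5, mass=9, age=4, class=insect): Match (legs = 5, age = 4). (legs=4, mass=50, age=1, class=reptile): Match (legs = 4, age = 1). (legs=4, mass=36, age=5, class=insect): Match (legs = 4, age = 5).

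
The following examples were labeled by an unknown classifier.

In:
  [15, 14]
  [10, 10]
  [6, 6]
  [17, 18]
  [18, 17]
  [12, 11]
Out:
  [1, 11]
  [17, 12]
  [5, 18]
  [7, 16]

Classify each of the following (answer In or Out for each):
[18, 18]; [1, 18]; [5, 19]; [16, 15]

In, Out, Out, In

All 'In' examples share one property — |first − second| ≤ 1 — and every 'Out' example lacks it.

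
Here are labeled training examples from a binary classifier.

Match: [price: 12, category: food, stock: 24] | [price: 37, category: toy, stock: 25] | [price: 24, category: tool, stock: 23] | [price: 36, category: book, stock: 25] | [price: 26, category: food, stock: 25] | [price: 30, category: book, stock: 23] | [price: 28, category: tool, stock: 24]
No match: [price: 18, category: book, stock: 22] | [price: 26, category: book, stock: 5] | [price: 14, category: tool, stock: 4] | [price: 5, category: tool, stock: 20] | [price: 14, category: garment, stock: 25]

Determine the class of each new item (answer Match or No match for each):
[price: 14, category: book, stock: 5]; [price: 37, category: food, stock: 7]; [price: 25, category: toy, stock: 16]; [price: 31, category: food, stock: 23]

'Match' ⟺ price ≠ 14 AND stock ≥ 23.
[price: 14, category: book, stock: 5]: price = 14, stock = 5, does not satisfy this → No match.
[price: 37, category: food, stock: 7]: price = 37, stock = 7, does not satisfy this → No match.
[price: 25, category: toy, stock: 16]: price = 25, stock = 16, does not satisfy this → No match.
[price: 31, category: food, stock: 23]: price = 31, stock = 23, satisfies this → Match.

No match, No match, No match, Match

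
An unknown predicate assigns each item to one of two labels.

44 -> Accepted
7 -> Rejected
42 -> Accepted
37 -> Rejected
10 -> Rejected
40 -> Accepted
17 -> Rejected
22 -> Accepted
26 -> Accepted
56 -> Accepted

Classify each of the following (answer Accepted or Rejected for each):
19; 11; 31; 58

Rejected, Rejected, Rejected, Accepted

Rule: even AND at least 17. This holds for each 'Accepted' example and fails for each 'Rejected' one.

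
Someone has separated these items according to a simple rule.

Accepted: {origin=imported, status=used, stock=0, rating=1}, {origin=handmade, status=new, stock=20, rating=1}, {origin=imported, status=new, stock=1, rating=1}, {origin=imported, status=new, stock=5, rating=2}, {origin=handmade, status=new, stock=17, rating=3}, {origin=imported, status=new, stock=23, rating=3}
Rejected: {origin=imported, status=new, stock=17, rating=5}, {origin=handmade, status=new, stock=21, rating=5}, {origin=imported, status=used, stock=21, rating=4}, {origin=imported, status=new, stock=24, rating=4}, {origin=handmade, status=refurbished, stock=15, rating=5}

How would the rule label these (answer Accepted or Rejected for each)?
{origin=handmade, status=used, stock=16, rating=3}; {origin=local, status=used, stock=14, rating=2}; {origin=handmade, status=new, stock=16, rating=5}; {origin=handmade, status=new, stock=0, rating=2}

Accepted, Accepted, Rejected, Accepted

'Accepted' ⟺ rating ≤ 3.
{origin=handmade, status=used, stock=16, rating=3}: rating = 3 — meets the rule, so Accepted.
{origin=local, status=used, stock=14, rating=2}: rating = 2 — meets the rule, so Accepted.
{origin=handmade, status=new, stock=16, rating=5}: rating = 5 — doesn't qualify, so Rejected.
{origin=handmade, status=new, stock=0, rating=2}: rating = 2 — meets the rule, so Accepted.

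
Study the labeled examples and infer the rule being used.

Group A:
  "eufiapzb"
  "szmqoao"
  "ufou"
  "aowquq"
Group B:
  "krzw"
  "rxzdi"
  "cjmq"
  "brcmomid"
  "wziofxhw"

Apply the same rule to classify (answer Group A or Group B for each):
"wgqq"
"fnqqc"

Group B, Group B

One predicate separates the groups cleanly: has ≥ 3 vowels.
"wgqq": 0 vowels — fails the rule, so Group B. "fnqqc": 0 vowels — fails the rule, so Group B.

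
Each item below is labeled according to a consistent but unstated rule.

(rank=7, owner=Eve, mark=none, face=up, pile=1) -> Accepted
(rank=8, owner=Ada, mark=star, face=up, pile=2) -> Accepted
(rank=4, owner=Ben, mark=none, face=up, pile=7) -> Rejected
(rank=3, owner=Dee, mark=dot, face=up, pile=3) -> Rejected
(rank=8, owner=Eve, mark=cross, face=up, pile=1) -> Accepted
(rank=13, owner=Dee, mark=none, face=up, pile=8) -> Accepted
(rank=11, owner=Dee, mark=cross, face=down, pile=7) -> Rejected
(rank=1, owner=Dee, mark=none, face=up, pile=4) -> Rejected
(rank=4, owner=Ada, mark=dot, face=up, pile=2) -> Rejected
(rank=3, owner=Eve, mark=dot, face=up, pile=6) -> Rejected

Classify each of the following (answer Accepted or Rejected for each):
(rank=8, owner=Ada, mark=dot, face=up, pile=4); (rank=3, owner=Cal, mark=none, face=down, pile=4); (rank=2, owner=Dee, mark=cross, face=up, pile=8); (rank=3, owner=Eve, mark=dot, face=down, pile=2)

A rule that fits every label: face is up AND rank ≥ 7 — true of each 'Accepted' example, false of each 'Rejected' one.

Accepted, Rejected, Rejected, Rejected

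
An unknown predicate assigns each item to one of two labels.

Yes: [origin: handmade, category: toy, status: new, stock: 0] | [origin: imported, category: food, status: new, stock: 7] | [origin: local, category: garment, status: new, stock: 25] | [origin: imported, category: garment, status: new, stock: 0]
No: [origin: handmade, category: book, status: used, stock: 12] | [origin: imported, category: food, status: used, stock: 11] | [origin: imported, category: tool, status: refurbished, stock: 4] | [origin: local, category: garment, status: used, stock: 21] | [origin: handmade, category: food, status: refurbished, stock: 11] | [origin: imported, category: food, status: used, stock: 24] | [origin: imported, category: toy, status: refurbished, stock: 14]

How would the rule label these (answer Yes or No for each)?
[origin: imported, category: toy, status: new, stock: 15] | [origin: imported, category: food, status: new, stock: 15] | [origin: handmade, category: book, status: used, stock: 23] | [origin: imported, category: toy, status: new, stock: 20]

Yes, Yes, No, Yes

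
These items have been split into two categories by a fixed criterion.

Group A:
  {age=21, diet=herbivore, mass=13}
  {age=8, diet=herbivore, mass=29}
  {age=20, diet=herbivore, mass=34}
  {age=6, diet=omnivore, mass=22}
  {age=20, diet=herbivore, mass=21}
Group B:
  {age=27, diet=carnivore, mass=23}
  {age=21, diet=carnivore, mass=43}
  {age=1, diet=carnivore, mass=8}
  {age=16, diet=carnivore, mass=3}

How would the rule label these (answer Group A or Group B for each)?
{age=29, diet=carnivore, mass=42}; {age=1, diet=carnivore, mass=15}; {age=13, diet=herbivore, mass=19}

The distinguishing property — diet is not carnivore — holds for all the 'Group A' cases and none of the 'Group B' cases.

Group B, Group B, Group A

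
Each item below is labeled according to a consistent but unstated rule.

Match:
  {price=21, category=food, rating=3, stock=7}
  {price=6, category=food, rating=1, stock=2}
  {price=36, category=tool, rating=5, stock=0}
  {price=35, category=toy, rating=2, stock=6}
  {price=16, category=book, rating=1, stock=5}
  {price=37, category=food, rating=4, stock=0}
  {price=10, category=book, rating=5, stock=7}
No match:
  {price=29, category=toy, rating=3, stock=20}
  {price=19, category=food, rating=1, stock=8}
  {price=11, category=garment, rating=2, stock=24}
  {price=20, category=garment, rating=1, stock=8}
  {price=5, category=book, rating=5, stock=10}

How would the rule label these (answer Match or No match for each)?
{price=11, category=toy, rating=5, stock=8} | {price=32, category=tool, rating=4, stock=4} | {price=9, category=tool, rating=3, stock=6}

No match, Match, Match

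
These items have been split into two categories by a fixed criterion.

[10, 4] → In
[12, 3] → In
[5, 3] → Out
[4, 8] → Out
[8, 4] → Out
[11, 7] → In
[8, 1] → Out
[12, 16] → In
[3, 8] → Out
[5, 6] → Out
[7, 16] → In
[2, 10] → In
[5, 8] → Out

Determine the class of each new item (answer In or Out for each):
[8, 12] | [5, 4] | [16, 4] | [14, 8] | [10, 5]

In, Out, In, In, In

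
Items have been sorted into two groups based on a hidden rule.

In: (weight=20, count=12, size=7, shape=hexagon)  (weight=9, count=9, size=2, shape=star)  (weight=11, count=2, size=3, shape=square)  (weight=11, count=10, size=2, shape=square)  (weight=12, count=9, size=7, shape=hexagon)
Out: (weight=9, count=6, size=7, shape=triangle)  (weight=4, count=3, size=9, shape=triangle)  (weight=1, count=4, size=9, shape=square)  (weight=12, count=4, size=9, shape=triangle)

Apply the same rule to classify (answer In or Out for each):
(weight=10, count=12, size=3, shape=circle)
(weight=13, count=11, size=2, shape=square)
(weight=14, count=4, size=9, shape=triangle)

The simplest hypothesis consistent with all the labels is: shape is hexagon OR size ≤ 3.
(weight=10, count=12, size=3, shape=circle): In (shape is circle, size = 3). (weight=13, count=11, size=2, shape=square): In (shape is square, size = 2). (weight=14, count=4, size=9, shape=triangle): Out (shape is triangle, size = 9).

In, In, Out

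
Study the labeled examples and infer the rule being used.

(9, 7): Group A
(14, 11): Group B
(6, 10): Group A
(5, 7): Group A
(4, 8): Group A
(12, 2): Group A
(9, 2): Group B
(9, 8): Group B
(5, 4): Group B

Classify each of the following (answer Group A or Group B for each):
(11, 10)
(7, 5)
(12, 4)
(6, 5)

Group B, Group A, Group A, Group B

The pattern is that an item is 'Group A' exactly when: sum is even.
(11, 10) — 11+10 = 21, hence Group B.
(7, 5) — 7+5 = 12, hence Group A.
(12, 4) — 12+4 = 16, hence Group A.
(6, 5) — 6+5 = 11, hence Group B.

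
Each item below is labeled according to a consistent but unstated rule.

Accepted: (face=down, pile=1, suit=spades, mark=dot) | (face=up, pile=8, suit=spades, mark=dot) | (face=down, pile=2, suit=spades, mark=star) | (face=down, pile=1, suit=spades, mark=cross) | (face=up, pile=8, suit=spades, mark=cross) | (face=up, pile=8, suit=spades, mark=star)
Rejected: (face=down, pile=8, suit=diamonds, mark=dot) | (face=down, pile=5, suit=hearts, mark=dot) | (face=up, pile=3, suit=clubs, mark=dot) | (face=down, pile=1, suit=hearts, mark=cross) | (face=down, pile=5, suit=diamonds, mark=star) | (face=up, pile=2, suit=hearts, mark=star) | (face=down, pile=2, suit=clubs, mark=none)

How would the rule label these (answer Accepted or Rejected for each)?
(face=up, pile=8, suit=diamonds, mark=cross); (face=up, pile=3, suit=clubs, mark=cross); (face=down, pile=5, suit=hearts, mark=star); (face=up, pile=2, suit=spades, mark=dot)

Rejected, Rejected, Rejected, Accepted

The simplest hypothesis consistent with all the labels is: suit is spades.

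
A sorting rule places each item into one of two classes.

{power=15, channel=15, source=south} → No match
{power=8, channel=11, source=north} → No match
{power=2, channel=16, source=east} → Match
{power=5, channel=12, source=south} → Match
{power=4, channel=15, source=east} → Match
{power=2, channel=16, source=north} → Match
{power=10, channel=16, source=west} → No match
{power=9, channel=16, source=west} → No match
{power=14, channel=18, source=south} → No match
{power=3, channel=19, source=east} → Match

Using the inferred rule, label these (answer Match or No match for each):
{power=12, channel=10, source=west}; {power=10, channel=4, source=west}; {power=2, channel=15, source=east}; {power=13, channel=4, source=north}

No match, No match, Match, No match

A rule that fits every label: power ≤ 5 — true of each 'Match' example, false of each 'No match' one.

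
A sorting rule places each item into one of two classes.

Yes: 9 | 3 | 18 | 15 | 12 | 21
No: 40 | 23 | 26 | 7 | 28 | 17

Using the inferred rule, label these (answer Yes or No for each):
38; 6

No, Yes

The pattern is that an item is 'Yes' exactly when: multiple of 3.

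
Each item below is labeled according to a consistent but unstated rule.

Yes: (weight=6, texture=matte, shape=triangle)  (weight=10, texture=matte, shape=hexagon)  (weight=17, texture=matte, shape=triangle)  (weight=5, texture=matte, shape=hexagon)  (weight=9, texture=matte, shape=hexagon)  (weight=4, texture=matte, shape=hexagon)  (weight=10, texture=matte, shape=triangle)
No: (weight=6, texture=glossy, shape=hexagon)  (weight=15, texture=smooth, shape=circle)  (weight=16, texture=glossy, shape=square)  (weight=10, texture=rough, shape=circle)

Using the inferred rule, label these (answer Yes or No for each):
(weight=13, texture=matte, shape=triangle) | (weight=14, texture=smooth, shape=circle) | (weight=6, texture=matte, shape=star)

One predicate separates the groups cleanly: texture is matte.
(weight=13, texture=matte, shape=triangle): Yes (texture is matte). (weight=14, texture=smooth, shape=circle): No (texture is smooth). (weight=6, texture=matte, shape=star): Yes (texture is matte).

Yes, No, Yes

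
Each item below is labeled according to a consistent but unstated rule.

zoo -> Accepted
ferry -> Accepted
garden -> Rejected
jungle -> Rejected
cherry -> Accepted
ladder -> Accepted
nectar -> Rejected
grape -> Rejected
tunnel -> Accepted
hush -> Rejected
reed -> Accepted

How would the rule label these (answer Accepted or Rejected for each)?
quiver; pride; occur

Rejected, Rejected, Accepted

Every 'Accepted' example satisfies: has a double letter. None of the 'Rejected' examples do.
quiver → no doubled letter → Rejected.
pride → no doubled letter → Rejected.
occur → 'cc' doubled → Accepted.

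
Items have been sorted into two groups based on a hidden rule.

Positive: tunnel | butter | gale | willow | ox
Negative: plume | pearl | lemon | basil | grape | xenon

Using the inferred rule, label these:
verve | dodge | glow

One predicate separates the groups cleanly: even length.

Negative, Negative, Positive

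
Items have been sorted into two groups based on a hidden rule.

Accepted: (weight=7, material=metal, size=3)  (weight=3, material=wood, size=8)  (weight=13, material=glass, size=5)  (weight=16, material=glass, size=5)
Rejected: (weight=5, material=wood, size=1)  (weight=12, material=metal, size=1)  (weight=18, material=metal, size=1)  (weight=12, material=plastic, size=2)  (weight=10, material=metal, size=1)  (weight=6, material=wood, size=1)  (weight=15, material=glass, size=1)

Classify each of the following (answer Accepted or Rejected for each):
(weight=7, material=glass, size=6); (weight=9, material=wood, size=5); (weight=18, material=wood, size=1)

Accepted, Accepted, Rejected

The common property of the 'Accepted' items is: size ≥ 3. No 'Rejected' item has it.
(weight=7, material=glass, size=6): Accepted (size = 6). (weight=9, material=wood, size=5): Accepted (size = 5). (weight=18, material=wood, size=1): Rejected (size = 1).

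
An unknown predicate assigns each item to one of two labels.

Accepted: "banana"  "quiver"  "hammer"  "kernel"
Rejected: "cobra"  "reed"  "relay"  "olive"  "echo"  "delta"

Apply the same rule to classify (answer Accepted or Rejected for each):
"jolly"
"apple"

Rejected, Rejected

A rule that fits every label: length 6 — true of each 'Accepted' example, false of each 'Rejected' one.
"jolly" → length 5 → Rejected. "apple" → length 5 → Rejected.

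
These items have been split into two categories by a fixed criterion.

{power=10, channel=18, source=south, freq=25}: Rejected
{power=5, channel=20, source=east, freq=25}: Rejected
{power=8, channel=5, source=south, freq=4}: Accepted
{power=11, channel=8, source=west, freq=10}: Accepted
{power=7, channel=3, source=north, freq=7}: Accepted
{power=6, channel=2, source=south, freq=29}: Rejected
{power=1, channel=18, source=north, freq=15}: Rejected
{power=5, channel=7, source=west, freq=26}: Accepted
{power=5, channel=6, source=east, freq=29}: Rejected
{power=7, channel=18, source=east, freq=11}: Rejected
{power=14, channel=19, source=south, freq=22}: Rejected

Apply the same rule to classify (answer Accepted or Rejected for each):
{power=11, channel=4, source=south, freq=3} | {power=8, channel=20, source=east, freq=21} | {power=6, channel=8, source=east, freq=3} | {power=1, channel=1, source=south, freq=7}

All 'Accepted' examples share one property — freq ≤ 26 AND channel ≤ 8 — and every 'Rejected' example lacks it.
{power=11, channel=4, source=south, freq=3}: freq = 3, channel = 4, matches → Accepted.
{power=8, channel=20, source=east, freq=21}: freq = 21, channel = 20, doesn't match → Rejected.
{power=6, channel=8, source=east, freq=3}: freq = 3, channel = 8, matches → Accepted.
{power=1, channel=1, source=south, freq=7}: freq = 7, channel = 1, matches → Accepted.

Accepted, Rejected, Accepted, Accepted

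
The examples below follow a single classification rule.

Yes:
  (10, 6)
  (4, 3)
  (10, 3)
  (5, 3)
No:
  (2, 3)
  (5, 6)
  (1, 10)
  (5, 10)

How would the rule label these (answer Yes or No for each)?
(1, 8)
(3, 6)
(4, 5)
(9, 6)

No, No, No, Yes

One predicate separates the groups cleanly: first > second.
(1, 8) — 1 < 8, hence No. (3, 6) — 3 < 6, hence No. (4, 5) — 4 < 5, hence No. (9, 6) — 9 > 6, hence Yes.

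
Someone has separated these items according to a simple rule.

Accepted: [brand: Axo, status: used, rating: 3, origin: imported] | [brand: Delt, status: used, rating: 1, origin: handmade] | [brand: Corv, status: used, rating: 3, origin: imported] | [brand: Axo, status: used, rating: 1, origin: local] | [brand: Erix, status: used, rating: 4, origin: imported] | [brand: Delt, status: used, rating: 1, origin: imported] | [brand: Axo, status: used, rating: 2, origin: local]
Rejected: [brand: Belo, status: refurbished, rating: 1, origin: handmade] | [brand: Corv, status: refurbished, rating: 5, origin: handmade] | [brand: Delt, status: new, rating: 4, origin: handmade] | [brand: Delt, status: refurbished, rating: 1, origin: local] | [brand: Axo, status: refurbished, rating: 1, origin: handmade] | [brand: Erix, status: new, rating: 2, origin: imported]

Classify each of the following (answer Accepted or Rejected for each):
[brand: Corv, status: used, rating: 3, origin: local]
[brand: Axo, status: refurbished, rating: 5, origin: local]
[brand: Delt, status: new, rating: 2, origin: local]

All 'Accepted' examples share one property — status is used — and every 'Rejected' example lacks it.

Accepted, Rejected, Rejected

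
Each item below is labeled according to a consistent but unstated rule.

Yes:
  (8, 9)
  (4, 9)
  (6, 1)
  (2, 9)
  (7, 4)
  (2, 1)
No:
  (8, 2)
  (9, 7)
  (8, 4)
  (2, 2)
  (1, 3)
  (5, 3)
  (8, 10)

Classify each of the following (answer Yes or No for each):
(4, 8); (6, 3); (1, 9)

Every 'Yes' example satisfies: sum is odd. None of the 'No' examples do.
(4, 8): 4+8 = 12 — fails this test, so No. (6, 3): 6+3 = 9 — qualifies, so Yes. (1, 9): 1+9 = 10 — fails this test, so No.

No, Yes, No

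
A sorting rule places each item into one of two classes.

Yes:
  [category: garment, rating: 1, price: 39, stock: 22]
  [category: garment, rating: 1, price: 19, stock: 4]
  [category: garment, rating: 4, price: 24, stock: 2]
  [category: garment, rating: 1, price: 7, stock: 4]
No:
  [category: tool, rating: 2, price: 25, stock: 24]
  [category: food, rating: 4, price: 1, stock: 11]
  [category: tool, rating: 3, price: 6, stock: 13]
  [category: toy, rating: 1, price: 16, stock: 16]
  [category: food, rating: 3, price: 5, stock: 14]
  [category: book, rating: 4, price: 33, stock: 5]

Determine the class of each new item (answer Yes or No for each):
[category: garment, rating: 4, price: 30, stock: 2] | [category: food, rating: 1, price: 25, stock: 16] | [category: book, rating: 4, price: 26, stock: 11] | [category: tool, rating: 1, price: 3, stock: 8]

Yes, No, No, No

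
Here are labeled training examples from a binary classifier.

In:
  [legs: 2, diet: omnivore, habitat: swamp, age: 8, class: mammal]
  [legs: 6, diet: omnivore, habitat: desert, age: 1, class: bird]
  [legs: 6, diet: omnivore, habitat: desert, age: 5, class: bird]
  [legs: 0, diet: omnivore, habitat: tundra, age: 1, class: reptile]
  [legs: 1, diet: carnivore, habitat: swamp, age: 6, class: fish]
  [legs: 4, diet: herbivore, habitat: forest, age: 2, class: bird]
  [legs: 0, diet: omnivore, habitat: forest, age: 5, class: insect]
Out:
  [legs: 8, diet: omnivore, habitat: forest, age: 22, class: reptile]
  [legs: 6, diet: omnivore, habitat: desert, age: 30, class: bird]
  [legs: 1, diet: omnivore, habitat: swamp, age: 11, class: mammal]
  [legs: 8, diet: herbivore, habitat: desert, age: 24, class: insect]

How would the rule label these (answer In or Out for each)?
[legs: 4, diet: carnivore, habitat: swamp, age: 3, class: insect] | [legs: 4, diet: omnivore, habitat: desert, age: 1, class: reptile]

In, In

The rule appears to be: age ≤ 8.
In: [legs: 4, diet: carnivore, habitat: swamp, age: 3, class: insect], since age = 3. In: [legs: 4, diet: omnivore, habitat: desert, age: 1, class: reptile], since age = 1.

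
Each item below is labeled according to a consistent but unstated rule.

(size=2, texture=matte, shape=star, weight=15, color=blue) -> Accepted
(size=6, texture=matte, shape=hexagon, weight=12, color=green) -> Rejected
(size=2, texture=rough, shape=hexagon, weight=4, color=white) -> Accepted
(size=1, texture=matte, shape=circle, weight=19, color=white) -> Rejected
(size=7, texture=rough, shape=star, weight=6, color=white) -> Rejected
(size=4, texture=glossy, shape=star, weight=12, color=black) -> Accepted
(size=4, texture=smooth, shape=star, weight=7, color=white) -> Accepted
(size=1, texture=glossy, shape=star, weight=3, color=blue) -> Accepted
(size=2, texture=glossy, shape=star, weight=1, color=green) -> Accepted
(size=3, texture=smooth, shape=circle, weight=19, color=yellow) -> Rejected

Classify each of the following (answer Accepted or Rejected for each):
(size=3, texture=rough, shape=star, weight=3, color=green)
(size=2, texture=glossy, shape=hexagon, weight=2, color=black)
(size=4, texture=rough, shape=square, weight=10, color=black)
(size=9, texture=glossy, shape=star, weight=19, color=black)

Accepted, Accepted, Accepted, Rejected

'Accepted' ⟺ size ≤ 4 AND weight ≤ 15.
(size=3, texture=rough, shape=star, weight=3, color=green): size = 3, weight = 3 — satisfies this, so Accepted.
(size=2, texture=glossy, shape=hexagon, weight=2, color=black): size = 2, weight = 2 — satisfies this, so Accepted.
(size=4, texture=rough, shape=square, weight=10, color=black): size = 4, weight = 10 — satisfies this, so Accepted.
(size=9, texture=glossy, shape=star, weight=19, color=black): size = 9, weight = 19 — fails this test, so Rejected.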